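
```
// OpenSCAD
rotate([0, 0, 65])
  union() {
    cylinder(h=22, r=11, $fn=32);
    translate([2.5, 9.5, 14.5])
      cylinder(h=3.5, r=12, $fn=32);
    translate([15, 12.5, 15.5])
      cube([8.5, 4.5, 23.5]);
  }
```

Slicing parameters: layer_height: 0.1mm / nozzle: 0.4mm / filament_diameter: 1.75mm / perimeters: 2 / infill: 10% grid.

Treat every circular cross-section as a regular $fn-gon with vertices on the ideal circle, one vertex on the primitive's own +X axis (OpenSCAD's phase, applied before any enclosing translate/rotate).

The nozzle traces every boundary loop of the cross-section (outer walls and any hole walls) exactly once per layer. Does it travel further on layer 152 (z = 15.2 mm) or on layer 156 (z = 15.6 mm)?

layer 156 (z = 15.6 mm)

Layer 152 (z = 15.2): the r=11 cylinder contributes a regular 32-gon of circumradius 11 (perimeter = 2·32·11.000·sin(180°/32) = 69.00 mm); the r=12 cylinder at (2.5, 9.5) gives a regular 32-gon of circumradius 12 (constant along its height) (perimeter = 2·32·12.000·sin(180°/32) = 75.28 mm); the cube at (15, 12.5) is absent (z outside [15.5, 39]); Taking the union: the regions partially overlap (shared area 194.19 mm²), so the edge portions inside another operand are dropped and the merged outline is re-measured after clipping — boundary = 92.57 mm; (rotated 65° about Z; rotation is an isometry so areas/perimeters/island counts are preserved). So its perimeter = 92.57 mm. Layer 156 (z = 15.6): the r=11 cylinder gives a regular 32-gon of circumradius 11 (constant along its height) (perimeter = 2·32·11.000·sin(180°/32) = 69.00 mm); the cylinder at (2.5, 9.5): section is a regular 32-gon, circumradius r=12 (perimeter = 2·32·12.000·sin(180°/32) = 75.28 mm); the 8.5×4.5 cube at (15, 12.5) contributes its full rectangle (perimeter 26.00 mm); Combining (union): the regions partially overlap (shared area 194.19 mm²), so the edge portions inside another operand are dropped and the merged outline is re-measured after clipping — boundary = 118.57 mm; (rotated 65° about Z; rotation is an isometry so areas/perimeters/island counts are preserved). So its perimeter = 118.57 mm. Layer 156 is larger (118.57 vs 92.57 mm).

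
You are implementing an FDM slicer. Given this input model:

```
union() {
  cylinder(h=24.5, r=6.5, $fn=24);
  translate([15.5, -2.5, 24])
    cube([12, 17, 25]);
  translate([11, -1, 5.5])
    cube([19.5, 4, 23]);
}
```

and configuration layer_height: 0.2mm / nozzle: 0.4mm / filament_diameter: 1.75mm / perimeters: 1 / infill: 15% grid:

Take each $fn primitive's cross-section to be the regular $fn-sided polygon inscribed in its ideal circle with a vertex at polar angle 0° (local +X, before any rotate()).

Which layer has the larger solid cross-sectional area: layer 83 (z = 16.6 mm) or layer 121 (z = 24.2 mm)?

layer 121 (z = 24.2 mm)

Layer 83 (z = 16.6): the r=6.5 cylinder contributes a regular 24-gon of circumradius 6.5 (area = (24/2)·6.500²·sin(360°/24) = 131.22 mm²); the cube at (15.5, -2.5) is absent (z outside [24, 49]); the cube at (11, -1) is present — its section is the full 19.5×4 rectangle (area 78.00 mm²); Taking the union: the 2 present regions are separate (no shared area or edge), so areas and boundary lengths simply add and each stays a separate island — area = 209.22 mm². So its area = 209.22 mm². Layer 121 (z = 24.2): the r=6.5 cylinder contributes a regular 24-gon of circumradius 6.5 (area = (24/2)·6.500²·sin(360°/24) = 131.22 mm²); the cube at (15.5, -2.5) (footprint 12×17) is included at this height (area 204.00 mm²); the cube at (11, -1) (footprint 19.5×4) is included at this height (area 78.00 mm²); Combining (union): the regions partially overlap — summed areas 413.22 mm² minus the doubly-counted overlap 48.00 mm² gives 365.22 mm² — area = 365.22 mm². So its area = 365.22 mm². Layer 121 is larger (365.22 vs 209.22 mm²).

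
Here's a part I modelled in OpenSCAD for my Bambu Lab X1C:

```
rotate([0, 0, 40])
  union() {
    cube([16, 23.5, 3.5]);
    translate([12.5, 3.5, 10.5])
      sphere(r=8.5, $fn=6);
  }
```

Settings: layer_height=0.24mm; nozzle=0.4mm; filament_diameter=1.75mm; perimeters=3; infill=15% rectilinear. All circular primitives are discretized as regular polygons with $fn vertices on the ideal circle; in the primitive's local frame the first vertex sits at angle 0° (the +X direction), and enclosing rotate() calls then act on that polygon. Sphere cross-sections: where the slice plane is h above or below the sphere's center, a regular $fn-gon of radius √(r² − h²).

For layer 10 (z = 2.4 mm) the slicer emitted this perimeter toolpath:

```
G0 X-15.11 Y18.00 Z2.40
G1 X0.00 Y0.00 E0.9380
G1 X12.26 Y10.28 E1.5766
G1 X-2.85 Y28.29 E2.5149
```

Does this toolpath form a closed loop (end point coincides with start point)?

Start point (G0): (-15.11, 18.00). End point (last G1): the path does not return to the start — open.

no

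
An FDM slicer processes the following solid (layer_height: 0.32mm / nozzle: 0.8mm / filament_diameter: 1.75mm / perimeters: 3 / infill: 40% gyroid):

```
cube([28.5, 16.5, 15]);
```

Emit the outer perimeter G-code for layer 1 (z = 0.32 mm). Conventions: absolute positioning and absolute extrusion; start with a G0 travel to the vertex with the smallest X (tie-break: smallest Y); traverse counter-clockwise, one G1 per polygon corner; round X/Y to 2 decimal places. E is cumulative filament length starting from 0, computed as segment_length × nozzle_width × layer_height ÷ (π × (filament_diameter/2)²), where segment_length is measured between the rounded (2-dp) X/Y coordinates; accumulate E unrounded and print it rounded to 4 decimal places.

G0 X0.00 Y0.00 Z0.32
G1 X28.50 Y0.00 E3.0333
G1 X28.50 Y16.50 E4.7895
G1 X0.00 Y16.50 E7.8228
G1 X0.00 Y0.00 E9.5789

At z = 0.32 mm: the cube is present — its section is the full 28.5×16.5 rectangle. The outline is a single polygon with 4 vertices. Extrusion per mm of travel: 0.8 × 0.32 / (π × 0.875²) = 0.106432. Accumulating E over each segment gives final E = 9.5789.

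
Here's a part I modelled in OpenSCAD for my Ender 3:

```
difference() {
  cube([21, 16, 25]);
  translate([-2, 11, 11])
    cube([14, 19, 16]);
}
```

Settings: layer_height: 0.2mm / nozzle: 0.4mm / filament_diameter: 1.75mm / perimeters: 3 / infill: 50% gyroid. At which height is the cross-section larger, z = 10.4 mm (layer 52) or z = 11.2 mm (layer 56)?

layer 52 (z = 10.4 mm)

Layer 52 (z = 10.4): the 21×16 cube contributes its full rectangle (area 336.00 mm²); the cube at (-2, 11) does not reach this height (z outside [11, 27]); Taking the first minus the rest: none of the subtracted shapes is present at this height, so the 21×16 cube is unchanged — area = 336.00 mm². So its area = 336.00 mm². Layer 56 (z = 11.2): the cube is present — its section is the full 21×16 rectangle (area 336.00 mm²); the cube at (-2, 11) is present — its section is the full 14×19 rectangle (area 266.00 mm²); Subtracting the remaining from the first: starting from the 21×16 cube (336.00 mm²), the 14×19 cube at (-2, 11) partially overlaps it — only the 60.00 mm² overlap (of its 266.00 mm²) is removed, clipping the outline — area = 276.00 mm². So its area = 276.00 mm². Layer 52 is larger (336.00 vs 276.00 mm²).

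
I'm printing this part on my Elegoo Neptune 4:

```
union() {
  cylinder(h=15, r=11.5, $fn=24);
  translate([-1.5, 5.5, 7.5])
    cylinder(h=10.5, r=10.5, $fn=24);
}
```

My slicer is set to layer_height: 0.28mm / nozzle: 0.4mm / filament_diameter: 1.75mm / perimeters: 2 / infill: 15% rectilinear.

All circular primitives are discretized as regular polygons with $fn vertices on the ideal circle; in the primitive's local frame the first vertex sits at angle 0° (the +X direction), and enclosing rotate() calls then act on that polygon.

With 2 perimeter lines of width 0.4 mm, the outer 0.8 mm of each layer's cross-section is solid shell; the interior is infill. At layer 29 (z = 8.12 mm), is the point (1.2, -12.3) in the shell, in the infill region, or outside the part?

At z = 8.12 mm: the r=11.5 cylinder contributes a regular 24-gon of circumradius 11.5; the r=10.5 cylinder at (-1.5, 5.5) gives a regular 24-gon of circumradius 10.5 (constant along its height); Taking the union: the regions partially overlap (shared area 251.34 mm²), so overlapping operands fuse into one piece — 1 connected region. Overall, the cross-section is a single solid region. The nearest boundary edge runs (2.98, -11.11)→(-0.00, -11.50); distance from the point to it = 0.95 mm. The point is not inside any of the regions above, so it lies outside the cross-section (0.95 mm from the nearest boundary).

outside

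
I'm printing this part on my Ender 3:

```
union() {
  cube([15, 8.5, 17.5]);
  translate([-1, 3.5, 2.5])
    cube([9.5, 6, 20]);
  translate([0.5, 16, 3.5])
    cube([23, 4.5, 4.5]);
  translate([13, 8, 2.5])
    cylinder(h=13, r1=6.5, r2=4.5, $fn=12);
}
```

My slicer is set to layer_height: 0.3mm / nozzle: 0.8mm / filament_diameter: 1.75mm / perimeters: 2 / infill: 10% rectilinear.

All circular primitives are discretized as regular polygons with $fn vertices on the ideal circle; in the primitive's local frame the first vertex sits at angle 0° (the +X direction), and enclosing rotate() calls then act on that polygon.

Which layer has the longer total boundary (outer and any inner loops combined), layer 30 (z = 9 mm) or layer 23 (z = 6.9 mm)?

layer 23 (z = 6.9 mm)

Layer 30 (z = 9): the cube is present — its section is the full 15×8.5 rectangle (perimeter 47.00 mm); the cube at (-1, 3.5) is present — its section is the full 9.5×6 rectangle (perimeter 31.00 mm); the cube at (0.5, 16) is absent (z outside [3.5, 8]); the cone at (13, 8) contributes a regular 12-gon of circumradius 5.500 (interpolated between r1=6.5 and r2=4.5 at t=0.500) (perimeter = 2·12·5.500·sin(180°/12) = 34.16 mm); Combining (union): the regions partially overlap (shared area 80.10 mm²), so the edge portions inside another operand are dropped and the merged outline is re-measured after clipping — boundary = 59.44 mm. So its perimeter = 59.44 mm. Layer 23 (z = 6.9): the 15×8.5 cube contributes its full rectangle (perimeter 47.00 mm); the 9.5×6 cube at (-1, 3.5) contributes its full rectangle (perimeter 31.00 mm); the cube at (0.5, 16) (footprint 23×4.5) is included at this height (perimeter 55.00 mm); the cone at (13, 8) contributes a regular 12-gon of circumradius 5.823 (interpolated between r1=6.5 and r2=4.5 at t=0.338) (perimeter = 2·12·5.823·sin(180°/12) = 36.17 mm); Merging all regions: the regions partially overlap (shared area 83.97 mm²), so the edge portions inside another operand are dropped and the merged outline is re-measured after clipping — boundary = 115.30 mm. So its perimeter = 115.30 mm. Layer 23 is larger (115.30 vs 59.44 mm).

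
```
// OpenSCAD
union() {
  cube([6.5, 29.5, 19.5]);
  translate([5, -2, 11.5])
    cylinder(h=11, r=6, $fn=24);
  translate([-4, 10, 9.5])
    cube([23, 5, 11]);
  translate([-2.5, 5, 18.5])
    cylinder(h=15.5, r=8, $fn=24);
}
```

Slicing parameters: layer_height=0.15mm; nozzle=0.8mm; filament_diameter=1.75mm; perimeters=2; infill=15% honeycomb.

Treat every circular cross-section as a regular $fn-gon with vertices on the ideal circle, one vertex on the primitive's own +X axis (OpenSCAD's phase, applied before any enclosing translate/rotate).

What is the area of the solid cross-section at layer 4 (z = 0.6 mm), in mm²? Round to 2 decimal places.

191.75 mm²

At z = 0.6 mm: the cube is present — its section is the full 6.5×29.5 rectangle (area 191.75 mm²); the cylinder at (5, -2) is absent (z outside [11.5, 22.5]); the cube at (-4, 10) is not intersected at this z (z outside [9.5, 20.5]); the cylinder at (-2.5, 5) is absent (z outside [18.5, 34]); Taking the union: only the 6.5×29.5 cube is present, so the union is just that shape — area = 191.75 mm². Overall, the cross-section is a single solid region. Net area = 191.75 mm².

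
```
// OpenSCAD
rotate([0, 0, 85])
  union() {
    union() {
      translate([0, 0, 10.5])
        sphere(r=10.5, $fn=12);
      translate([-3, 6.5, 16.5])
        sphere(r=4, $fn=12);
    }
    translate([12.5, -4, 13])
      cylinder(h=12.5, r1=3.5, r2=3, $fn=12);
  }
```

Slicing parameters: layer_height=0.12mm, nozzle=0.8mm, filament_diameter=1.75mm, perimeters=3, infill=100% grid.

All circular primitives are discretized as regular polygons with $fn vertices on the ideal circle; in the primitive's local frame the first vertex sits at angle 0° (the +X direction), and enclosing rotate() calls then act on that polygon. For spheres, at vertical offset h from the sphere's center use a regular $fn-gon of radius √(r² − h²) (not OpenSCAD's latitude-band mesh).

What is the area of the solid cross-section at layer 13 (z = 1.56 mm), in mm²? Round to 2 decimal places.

90.98 mm²

At z = 1.56 mm: the r=10.5 sphere slices to a regular 12-gon of circumradius 5.507 (√(r²−h²) with h=8.94 from center) (area = (12/2)·5.507²·sin(360°/12) = 90.98 mm²); the sphere at (-3, 6.5) is absent (|z−center|=14.940 > r=4); Merging all regions: only the r=10.5 sphere is present, so the union is just that shape — area = 90.98 mm²; the cone at (12.5, -4) is absent (z outside [13, 25.5]); Merging all regions: only that combined region is present, so the union is just that shape — area = 90.98 mm²; (whole slice rotated 85° about Z — lengths, areas and connectivity unchanged). Overall, the cross-section is a single solid region. Net area = 90.98 mm².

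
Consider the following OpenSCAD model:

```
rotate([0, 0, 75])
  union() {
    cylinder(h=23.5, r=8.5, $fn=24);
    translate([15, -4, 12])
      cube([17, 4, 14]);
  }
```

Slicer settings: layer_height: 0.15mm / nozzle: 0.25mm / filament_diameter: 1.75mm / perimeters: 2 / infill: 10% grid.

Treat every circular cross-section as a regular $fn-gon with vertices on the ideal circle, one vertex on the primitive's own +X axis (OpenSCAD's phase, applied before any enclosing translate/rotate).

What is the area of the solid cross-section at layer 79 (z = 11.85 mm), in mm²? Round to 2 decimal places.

224.40 mm²

At z = 11.85 mm: the r=8.5 cylinder contributes a regular 24-gon of circumradius 8.5 (area = (24/2)·8.500²·sin(360°/24) = 224.40 mm²); the cube at (15, -4) does not reach this height (z outside [12, 26]); Taking the union: only the r=8.5 cylinder is present, so the union is just that shape — area = 224.40 mm²; (whole slice rotated 75° about Z — lengths, areas and connectivity unchanged). Overall, the cross-section is a single solid region. Net area = 224.40 mm².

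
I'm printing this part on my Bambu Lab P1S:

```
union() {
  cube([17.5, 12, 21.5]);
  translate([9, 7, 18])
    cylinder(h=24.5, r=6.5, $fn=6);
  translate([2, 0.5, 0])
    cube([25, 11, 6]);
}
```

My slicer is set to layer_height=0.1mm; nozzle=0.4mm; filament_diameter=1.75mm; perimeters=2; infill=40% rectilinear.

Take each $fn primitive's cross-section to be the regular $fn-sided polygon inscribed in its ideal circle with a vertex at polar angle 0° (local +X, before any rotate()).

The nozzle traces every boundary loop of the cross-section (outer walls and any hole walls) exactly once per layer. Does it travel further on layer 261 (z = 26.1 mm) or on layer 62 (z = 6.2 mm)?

Layer 261 (z = 26.1): the cube is not intersected at this z (z outside [0, 21.5]); the cylinder at (9, 7): section is a regular 6-gon, circumradius r=6.5 (perimeter = 2·6·6.500·sin(180°/6) = 39.00 mm); the cube at (2, 0.5) is not intersected at this z (z outside [0, 6]); Taking the union: only the r=6.5 cylinder at (9, 7) is present, so the union is just that shape — boundary = 39.00 mm. So its perimeter = 39.00 mm. Layer 62 (z = 6.2): the 17.5×12 cube contributes its full rectangle (perimeter 59.00 mm); the cylinder at (9, 7) does not reach this height (z outside [18, 42.5]); the cube at (2, 0.5) is not intersected at this z (z outside [0, 6]); Merging all regions: only the 17.5×12 cube is present, so the union is just that shape — boundary = 59.00 mm. So its perimeter = 59.00 mm. Layer 62 is larger (59.00 vs 39.00 mm).

layer 62 (z = 6.2 mm)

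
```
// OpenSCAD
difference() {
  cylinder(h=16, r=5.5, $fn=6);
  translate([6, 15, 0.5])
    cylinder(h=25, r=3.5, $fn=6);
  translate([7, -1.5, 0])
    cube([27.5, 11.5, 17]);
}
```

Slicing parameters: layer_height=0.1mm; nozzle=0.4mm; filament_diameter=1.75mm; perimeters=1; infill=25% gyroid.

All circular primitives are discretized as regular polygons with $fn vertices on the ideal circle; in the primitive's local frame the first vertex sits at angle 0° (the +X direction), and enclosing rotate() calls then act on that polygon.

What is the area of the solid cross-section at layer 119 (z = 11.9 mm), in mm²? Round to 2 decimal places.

At z = 11.9 mm: the r=5.5 cylinder contributes a regular 6-gon of circumradius 5.5 (area = (6/2)·5.500²·sin(360°/6) = 78.59 mm²); the r=3.5 cylinder at (6, 15) gives a regular 6-gon of circumradius 3.5 (constant along its height) (area = (6/2)·3.500²·sin(360°/6) = 31.83 mm²); the 27.5×11.5 cube at (7, -1.5) contributes its full rectangle (area 316.25 mm²); Taking the first minus the rest: starting from the r=5.5 cylinder (78.59 mm²), the r=3.5 cylinder at (6, 15) misses the remaining region (no effect); the 27.5×11.5 cube at (7, -1.5) misses the remaining region (no effect) — area = 78.59 mm². Overall, the cross-section is a single solid region. Net area = 78.59 mm².

78.59 mm²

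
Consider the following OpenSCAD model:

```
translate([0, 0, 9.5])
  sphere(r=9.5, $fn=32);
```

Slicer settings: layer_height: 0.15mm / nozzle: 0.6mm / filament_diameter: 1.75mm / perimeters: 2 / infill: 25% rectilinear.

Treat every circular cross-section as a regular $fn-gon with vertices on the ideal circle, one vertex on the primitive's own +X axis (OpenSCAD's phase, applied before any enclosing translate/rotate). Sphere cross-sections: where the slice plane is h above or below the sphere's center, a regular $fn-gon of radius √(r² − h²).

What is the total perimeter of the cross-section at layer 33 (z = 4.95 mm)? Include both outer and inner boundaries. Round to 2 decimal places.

52.31 mm

At z = 4.95 mm: the r=9.5 sphere contributes a regular 32-gon of circumradius √(9.5²−4.55²) = 8.340 (perimeter = 2·32·8.340·sin(180°/32) = 52.31 mm). Overall, the cross-section is a single solid region. Total boundary length (outer) = 52.31 mm.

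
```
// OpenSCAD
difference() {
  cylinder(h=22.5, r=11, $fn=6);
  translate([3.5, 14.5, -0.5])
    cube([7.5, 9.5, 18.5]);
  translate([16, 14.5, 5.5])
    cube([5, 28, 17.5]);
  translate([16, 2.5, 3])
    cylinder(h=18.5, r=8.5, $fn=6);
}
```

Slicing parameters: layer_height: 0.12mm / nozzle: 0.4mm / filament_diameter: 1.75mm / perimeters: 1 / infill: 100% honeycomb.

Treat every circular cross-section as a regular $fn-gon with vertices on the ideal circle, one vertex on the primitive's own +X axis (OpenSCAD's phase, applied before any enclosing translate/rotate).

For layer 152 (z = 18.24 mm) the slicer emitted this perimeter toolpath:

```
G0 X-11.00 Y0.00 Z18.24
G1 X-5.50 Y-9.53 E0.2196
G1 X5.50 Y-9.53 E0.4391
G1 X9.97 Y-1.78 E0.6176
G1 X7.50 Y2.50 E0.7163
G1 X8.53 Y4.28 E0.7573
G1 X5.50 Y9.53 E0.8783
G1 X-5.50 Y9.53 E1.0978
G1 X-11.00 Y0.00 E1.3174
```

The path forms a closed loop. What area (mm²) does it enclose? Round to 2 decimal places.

305.67 mm²

Apply the shoelace formula to the sequence of (X, Y) vertices; enclosed area = 305.67 mm².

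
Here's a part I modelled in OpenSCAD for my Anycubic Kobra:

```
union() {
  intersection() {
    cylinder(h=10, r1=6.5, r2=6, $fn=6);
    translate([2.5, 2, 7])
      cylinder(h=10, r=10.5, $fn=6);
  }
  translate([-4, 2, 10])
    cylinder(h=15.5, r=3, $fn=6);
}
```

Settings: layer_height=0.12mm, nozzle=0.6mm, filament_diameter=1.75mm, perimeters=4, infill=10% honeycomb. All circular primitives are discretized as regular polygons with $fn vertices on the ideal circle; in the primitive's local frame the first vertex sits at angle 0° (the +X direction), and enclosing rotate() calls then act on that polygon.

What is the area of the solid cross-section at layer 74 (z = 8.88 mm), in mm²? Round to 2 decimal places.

95.28 mm²

At z = 8.88 mm: the cone (r1=6.5→r2=6) has section circumradius 6.056 here — a regular 6-gon (area = (6/2)·6.056²·sin(360°/6) = 95.28 mm²); the cylinder at (2.5, 2): section is a regular 6-gon, circumradius r=10.5 (area = (6/2)·10.500²·sin(360°/6) = 286.44 mm²); Taking the intersection: the cone lies inside the r=10.5 cylinder at (2.5, 2), so it is kept whole — area = 95.28 mm²; the cylinder at (-4, 2) does not reach this height (z outside [10, 25.5]); Combining (union): only that combined region is present, so the union is just that shape — area = 95.28 mm². Overall, the cross-section is a single solid region. Net area = 95.28 mm².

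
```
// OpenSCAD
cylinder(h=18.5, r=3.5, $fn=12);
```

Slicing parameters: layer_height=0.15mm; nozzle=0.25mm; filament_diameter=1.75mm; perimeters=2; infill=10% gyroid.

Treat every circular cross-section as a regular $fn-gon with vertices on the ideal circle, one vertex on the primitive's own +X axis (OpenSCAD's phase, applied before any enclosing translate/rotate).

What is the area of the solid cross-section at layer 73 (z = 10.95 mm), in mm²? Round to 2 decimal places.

36.75 mm²

At z = 10.95 mm: the r=3.5 cylinder contributes a regular 12-gon of circumradius 3.5 (area = (12/2)·3.500²·sin(360°/12) = 36.75 mm²). Overall, the cross-section is a single solid region. Net area = 36.75 mm².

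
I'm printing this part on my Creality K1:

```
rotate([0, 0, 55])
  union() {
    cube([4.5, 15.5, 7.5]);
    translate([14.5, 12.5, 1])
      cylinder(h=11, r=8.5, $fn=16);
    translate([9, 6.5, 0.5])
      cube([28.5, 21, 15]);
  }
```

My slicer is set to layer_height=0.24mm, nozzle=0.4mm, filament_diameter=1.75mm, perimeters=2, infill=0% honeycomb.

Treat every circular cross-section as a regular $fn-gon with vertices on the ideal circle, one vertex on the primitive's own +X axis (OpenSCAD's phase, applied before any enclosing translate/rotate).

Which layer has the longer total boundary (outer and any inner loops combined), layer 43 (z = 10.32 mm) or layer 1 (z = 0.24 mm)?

layer 43 (z = 10.32 mm)

Layer 43 (z = 10.32): the cube is absent (z outside [0, 7.5]); the r=8.5 cylinder at (14.5, 12.5) gives a regular 16-gon of circumradius 8.5 (constant along its height) (perimeter = 2·16·8.500·sin(180°/16) = 53.06 mm); the 28.5×21 cube at (9, 6.5) contributes its full rectangle (perimeter 99.00 mm); Combining (union): the regions partially overlap (shared area 176.50 mm²), so the edge portions inside another operand are dropped and the merged outline is re-measured after clipping — boundary = 102.29 mm; (rotated 55° about Z; rotation is an isometry so areas/perimeters/island counts are preserved). So its perimeter = 102.29 mm. Layer 1 (z = 0.24): the cube is present — its section is the full 4.5×15.5 rectangle (perimeter 40.00 mm); the cylinder at (14.5, 12.5) does not reach this height (z outside [1, 12]); the cube at (9, 6.5) is absent (z outside [0.5, 15.5]); Merging all regions: only the 4.5×15.5 cube is present, so the union is just that shape — boundary = 40.00 mm; (whole slice rotated 55° about Z — lengths, areas and connectivity unchanged). So its perimeter = 40.00 mm. Layer 43 is larger (102.29 vs 40.00 mm).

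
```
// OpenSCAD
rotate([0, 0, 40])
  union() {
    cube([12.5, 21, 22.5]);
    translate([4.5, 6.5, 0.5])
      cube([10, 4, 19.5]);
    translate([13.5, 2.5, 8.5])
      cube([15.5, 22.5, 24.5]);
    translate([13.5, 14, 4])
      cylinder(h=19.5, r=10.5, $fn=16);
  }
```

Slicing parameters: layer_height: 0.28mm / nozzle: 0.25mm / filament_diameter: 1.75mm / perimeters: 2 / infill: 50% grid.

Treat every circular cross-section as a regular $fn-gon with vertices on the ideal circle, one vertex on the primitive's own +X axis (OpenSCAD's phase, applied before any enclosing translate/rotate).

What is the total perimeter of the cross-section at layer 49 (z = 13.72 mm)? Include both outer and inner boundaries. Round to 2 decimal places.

At z = 13.72 mm: the cube (footprint 12.5×21) is included at this height (perimeter 67.00 mm); the cube at (4.5, 6.5) is present — its section is the full 10×4 rectangle (perimeter 28.00 mm); the 15.5×22.5 cube at (13.5, 2.5) contributes its full rectangle (perimeter 76.00 mm); the r=10.5 cylinder at (13.5, 14) gives a regular 16-gon of circumradius 10.5 (constant along its height) (perimeter = 2·16·10.500·sin(180°/16) = 65.55 mm); Taking the union: the regions partially overlap (shared area 342.29 mm²), so the edge portions inside another operand are dropped and the merged outline is re-measured after clipping — boundary = 107.71 mm; (rotated 40° about Z; rotation is an isometry so areas/perimeters/island counts are preserved). Overall, the cross-section is a single solid region. Total boundary length (outer) = 107.71 mm.

107.71 mm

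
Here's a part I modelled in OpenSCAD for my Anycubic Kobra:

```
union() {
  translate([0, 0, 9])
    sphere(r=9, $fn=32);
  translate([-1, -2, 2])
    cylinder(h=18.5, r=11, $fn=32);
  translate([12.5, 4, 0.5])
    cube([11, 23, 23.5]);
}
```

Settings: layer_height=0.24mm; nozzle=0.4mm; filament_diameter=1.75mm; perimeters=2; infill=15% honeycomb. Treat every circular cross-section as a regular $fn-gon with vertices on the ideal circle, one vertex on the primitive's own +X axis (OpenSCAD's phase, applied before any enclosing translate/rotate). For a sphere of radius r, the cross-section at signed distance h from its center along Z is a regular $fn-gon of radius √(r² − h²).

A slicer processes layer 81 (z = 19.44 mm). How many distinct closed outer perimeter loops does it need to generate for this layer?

2

At z = 19.44 mm: the sphere is absent (|z−center|=10.440 > r=9); the cylinder at (-1, -2): section is a regular 32-gon, circumradius r=11; the 11×23 cube at (12.5, 4) contributes its full rectangle; Merging all regions: the 2 present regions are separate (no shared area or edge), so areas and boundary lengths simply add and each stays a separate island — 2 connected regions. The result has 2 disconnected regions.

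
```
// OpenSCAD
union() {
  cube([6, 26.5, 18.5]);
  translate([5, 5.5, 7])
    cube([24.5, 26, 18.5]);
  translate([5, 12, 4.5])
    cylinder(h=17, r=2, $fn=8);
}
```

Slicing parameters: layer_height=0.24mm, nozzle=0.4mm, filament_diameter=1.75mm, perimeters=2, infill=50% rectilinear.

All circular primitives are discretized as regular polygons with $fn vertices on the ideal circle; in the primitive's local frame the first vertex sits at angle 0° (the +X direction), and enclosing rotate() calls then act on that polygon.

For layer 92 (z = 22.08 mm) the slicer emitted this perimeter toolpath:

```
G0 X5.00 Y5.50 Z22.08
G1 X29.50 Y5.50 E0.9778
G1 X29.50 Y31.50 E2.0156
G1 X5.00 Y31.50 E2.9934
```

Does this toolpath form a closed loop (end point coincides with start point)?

no

Start point (G0): (5.00, 5.50). End point (last G1): the path does not return to the start — open.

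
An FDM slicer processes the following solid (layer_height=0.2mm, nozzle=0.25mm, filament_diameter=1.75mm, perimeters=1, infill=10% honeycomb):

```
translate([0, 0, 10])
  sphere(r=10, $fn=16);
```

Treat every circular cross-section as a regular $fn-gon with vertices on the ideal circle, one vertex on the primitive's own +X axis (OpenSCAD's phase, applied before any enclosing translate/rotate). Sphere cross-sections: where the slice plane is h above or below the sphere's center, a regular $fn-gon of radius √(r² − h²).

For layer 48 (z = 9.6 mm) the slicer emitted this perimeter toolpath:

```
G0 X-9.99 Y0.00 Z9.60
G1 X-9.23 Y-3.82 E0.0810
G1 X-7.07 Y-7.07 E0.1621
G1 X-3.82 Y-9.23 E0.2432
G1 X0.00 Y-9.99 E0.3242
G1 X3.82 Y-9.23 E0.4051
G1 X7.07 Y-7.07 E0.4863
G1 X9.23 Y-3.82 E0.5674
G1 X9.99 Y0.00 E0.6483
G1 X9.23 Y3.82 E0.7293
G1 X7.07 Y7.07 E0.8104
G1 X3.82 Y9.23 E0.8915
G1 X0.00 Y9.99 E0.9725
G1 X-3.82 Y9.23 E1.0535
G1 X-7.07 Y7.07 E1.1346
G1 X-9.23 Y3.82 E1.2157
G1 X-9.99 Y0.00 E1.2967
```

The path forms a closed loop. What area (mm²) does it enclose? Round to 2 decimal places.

305.64 mm²

Apply the shoelace formula to the sequence of (X, Y) vertices; enclosed area = 305.64 mm².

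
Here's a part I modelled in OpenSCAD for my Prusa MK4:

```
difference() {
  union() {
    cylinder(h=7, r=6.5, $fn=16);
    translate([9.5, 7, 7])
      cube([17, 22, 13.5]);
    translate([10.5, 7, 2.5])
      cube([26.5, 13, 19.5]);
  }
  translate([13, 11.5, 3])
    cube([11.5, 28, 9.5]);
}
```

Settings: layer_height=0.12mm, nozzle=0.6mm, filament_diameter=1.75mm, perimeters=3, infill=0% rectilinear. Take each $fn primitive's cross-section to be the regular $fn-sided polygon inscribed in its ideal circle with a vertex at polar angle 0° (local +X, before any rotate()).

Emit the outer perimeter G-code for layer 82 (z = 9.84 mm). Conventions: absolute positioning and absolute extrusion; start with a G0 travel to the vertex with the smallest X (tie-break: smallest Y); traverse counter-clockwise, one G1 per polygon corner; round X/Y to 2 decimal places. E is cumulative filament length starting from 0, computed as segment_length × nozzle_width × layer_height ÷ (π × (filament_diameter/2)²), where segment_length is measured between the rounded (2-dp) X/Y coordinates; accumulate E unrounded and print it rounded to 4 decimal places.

At z = 9.84 mm: the cylinder does not reach this height (z outside [0, 7]); the cube at (9.5, 7) is present — its section is the full 17×22 rectangle; the cube at (10.5, 7) (footprint 26.5×13) is included at this height; Combining (union): the regions partially overlap (shared area 208.00 mm²), so overlapping operands fuse into one piece — 1 connected region; the 11.5×28 cube at (13, 11.5) contributes its full rectangle; Taking the first minus the rest: starting from that combined region, the 11.5×28 cube at (13, 11.5) partially overlaps it — only the 201.25 mm² overlap (of its 322.00 mm²) is removed, clipping the outline — 1 connected region. The outline is a single polygon with 10 vertices. Extrusion per mm of travel: 0.6 × 0.12 / (π × 0.875²) = 0.029934. Accumulating E over each segment gives final E = 4.0112.

G0 X9.50 Y7.00 Z9.84
G1 X37.00 Y7.00 E0.8232
G1 X37.00 Y20.00 E1.2123
G1 X26.50 Y20.00 E1.5266
G1 X26.50 Y29.00 E1.7960
G1 X24.50 Y29.00 E1.8559
G1 X24.50 Y11.50 E2.3798
G1 X13.00 Y11.50 E2.7240
G1 X13.00 Y29.00 E3.2479
G1 X9.50 Y29.00 E3.3526
G1 X9.50 Y7.00 E4.0112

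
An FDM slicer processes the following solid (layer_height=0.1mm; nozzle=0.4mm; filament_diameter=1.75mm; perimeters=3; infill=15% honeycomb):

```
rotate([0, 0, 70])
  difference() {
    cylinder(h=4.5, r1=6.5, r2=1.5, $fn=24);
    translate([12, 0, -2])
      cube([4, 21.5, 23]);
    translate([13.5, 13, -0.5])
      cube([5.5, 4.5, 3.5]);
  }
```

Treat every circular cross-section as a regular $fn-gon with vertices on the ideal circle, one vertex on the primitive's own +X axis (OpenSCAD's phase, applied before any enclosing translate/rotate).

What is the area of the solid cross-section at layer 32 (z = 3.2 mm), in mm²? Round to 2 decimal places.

At z = 3.2 mm: the cone (r1=6.5→r2=1.5) has section circumradius 2.944 here — a regular 24-gon (area = (24/2)·2.944²·sin(360°/24) = 26.93 mm²); the cube at (12, 0) (footprint 4×21.5) is included at this height (area 86.00 mm²); the cube at (13.5, 13) is not intersected at this z (z outside [-0.5, 3]); After the difference (first − rest): starting from the cone (26.93 mm²), the 4×21.5 cube at (12, 0) misses the remaining region (no effect) — area = 26.93 mm²; (rotated 70° about Z; rotation is an isometry so areas/perimeters/island counts are preserved). Overall, the cross-section is a single solid region. Net area = 26.93 mm².

26.93 mm²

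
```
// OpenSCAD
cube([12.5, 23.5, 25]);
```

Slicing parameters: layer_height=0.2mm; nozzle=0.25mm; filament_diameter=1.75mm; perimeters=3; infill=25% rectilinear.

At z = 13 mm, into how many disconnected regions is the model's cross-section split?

At z = 13 mm: the cube is present — its section is the full 12.5×23.5 rectangle. The result has 1 disconnected region.

1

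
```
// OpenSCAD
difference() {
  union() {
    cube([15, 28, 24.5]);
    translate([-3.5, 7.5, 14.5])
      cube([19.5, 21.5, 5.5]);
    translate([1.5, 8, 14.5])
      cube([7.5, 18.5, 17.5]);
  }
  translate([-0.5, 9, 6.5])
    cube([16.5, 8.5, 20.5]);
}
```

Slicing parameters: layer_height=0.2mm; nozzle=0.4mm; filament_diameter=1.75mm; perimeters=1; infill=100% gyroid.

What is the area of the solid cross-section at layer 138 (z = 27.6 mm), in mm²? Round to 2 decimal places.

138.75 mm²

At z = 27.6 mm: the cube is absent (z outside [0, 24.5]); the cube at (-3.5, 7.5) is absent (z outside [14.5, 20]); the cube at (1.5, 8) is present — its section is the full 7.5×18.5 rectangle (area 138.75 mm²); Taking the union: only the 7.5×18.5 cube at (1.5, 8) is present, so the union is just that shape — area = 138.75 mm²; the cube at (-0.5, 9) is not intersected at this z (z outside [6.5, 27]); Taking the first minus the rest: none of the subtracted shapes is present at this height, so that combined region is unchanged — area = 138.75 mm². Overall, the cross-section is a single solid region. Net area = 138.75 mm².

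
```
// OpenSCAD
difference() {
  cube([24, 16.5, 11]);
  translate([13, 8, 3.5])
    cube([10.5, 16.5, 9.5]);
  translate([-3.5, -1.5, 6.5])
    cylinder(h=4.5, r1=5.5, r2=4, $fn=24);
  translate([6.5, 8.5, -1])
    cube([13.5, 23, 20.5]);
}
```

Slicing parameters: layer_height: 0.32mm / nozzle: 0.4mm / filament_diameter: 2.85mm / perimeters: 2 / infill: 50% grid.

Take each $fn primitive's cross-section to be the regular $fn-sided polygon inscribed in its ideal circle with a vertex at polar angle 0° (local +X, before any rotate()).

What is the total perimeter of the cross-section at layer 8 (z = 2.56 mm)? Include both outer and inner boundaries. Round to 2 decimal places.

At z = 2.56 mm: the 24×16.5 cube contributes its full rectangle (perimeter 81.00 mm); the cube at (13, 8) is not intersected at this z (z outside [3.5, 13]); the cone at (-3.5, -1.5) does not reach this height (z outside [6.5, 11]); the 13.5×23 cube at (6.5, 8.5) contributes its full rectangle (perimeter 73.00 mm); Subtracting the remaining from the first: starting from the 24×16.5 cube, the 13.5×23 cube at (6.5, 8.5) partially overlaps it — only the 108.00 mm² overlap (of its 310.50 mm²) is removed, clipping the outline — boundary = 97.00 mm. Overall, the cross-section is a single solid region. Total boundary length (outer) = 97.00 mm.

97.00 mm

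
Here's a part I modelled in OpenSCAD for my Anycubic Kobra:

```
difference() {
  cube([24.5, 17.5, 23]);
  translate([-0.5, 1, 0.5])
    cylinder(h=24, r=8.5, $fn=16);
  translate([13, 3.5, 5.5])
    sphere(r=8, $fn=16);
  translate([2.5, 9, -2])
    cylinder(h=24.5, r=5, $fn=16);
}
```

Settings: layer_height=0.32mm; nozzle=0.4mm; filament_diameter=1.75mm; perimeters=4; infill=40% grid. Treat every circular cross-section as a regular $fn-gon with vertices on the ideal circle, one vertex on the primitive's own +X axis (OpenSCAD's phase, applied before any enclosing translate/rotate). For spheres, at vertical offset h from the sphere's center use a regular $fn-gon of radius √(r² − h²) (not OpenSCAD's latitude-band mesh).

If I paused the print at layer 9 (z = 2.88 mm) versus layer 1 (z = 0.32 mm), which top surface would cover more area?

Layer 9 (z = 2.88): the 24.5×17.5 cube contributes its full rectangle (area 428.75 mm²); the r=8.5 cylinder at (-0.5, 1) gives a regular 16-gon of circumradius 8.5 (constant along its height) (area = (16/2)·8.500²·sin(360°/16) = 221.19 mm²); the r=8 sphere at (13, 3.5) contributes a regular 16-gon of circumradius √(8²−2.62²) = 7.559 (area = (16/2)·7.559²·sin(360°/16) = 174.92 mm²); the r=5 cylinder at (2.5, 9) contributes a regular 16-gon of circumradius 5 (area = (16/2)·5.000²·sin(360°/16) = 76.54 mm²); After the difference (first − rest): starting from the 24.5×17.5 cube (428.75 mm²), the r=8.5 cylinder at (-0.5, 1) partially overlaps it — only the 58.97 mm² overlap (of its 221.19 mm²) is removed, clipping the outline; the r=8 sphere at (13, 3.5) partially overlaps it — only the 127.60 mm² overlap (of its 174.92 mm²) is removed, clipping the outline; the r=5 cylinder at (2.5, 9) partially overlaps it — only the 36.93 mm² overlap (of its 76.54 mm²) is removed, clipping the outline — area = 205.25 mm². So its area = 205.25 mm². Layer 1 (z = 0.32): the 24.5×17.5 cube contributes its full rectangle (area 428.75 mm²); the cylinder at (-0.5, 1) is absent (z outside [0.5, 24.5]); the sphere at (13, 3.5): section is a regular 16-gon, circumradius = √(r²−h²) = √(8²−5.18²) = 6.097 (area = (16/2)·6.097²·sin(360°/16) = 113.79 mm²); the r=5 cylinder at (2.5, 9) contributes a regular 16-gon of circumradius 5 (area = (16/2)·5.000²·sin(360°/16) = 76.54 mm²); Subtracting the remaining from the first: starting from the 24.5×17.5 cube (428.75 mm²), the r=8 sphere at (13, 3.5) partially overlaps it — only the 96.49 mm² overlap (of its 113.79 mm²) is removed, clipping the outline; the r=5 cylinder at (2.5, 9) partially overlaps it — only the 61.86 mm² overlap (of its 76.54 mm²) is removed, clipping the outline — area = 270.39 mm². So its area = 270.39 mm². Layer 1 is larger (270.39 vs 205.25 mm²).

layer 1 (z = 0.32 mm)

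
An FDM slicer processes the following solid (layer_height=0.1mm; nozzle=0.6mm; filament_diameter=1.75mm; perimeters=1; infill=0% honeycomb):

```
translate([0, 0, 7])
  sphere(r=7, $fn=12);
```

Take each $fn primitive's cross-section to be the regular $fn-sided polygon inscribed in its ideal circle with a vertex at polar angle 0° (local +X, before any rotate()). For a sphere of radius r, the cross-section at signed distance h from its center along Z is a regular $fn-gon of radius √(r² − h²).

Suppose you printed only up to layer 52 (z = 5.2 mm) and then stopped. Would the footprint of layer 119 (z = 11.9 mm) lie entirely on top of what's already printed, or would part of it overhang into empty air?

entirely on top

Compare the two slices. At z = 5.2: the r=7 sphere slices to a regular 12-gon of circumradius 6.765 (√(r²−h²) with h=1.8 from center) (area = (12/2)·6.765²·sin(360°/12) = 137.28 mm²). At z = 11.9: the r=7 sphere contributes a regular 12-gon of circumradius √(7²−4.9²) = 4.999 (area = (12/2)·4.999²·sin(360°/12) = 74.97 mm²). Checking containment: the cross-section at z = 11.9 is a subset of the cross-section at z = 5.2.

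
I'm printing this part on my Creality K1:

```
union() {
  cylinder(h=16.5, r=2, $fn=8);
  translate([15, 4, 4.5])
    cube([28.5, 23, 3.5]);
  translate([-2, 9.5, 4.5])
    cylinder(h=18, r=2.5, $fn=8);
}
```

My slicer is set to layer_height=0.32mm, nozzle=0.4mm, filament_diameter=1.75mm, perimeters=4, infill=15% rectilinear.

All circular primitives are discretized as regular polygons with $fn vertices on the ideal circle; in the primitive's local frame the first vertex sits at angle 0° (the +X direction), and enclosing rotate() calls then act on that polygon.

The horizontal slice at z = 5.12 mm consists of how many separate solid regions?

At z = 5.12 mm: the cylinder: section is a regular 8-gon, circumradius r=2; the cube at (15, 4) (footprint 28.5×23) is included at this height; the r=2.5 cylinder at (-2, 9.5) gives a regular 8-gon of circumradius 2.5 (constant along its height); Combining (union): the 3 present regions are separate (no shared area or edge), so areas and boundary lengths simply add and each stays a separate island — 3 connected regions. The result has 3 disconnected regions.

3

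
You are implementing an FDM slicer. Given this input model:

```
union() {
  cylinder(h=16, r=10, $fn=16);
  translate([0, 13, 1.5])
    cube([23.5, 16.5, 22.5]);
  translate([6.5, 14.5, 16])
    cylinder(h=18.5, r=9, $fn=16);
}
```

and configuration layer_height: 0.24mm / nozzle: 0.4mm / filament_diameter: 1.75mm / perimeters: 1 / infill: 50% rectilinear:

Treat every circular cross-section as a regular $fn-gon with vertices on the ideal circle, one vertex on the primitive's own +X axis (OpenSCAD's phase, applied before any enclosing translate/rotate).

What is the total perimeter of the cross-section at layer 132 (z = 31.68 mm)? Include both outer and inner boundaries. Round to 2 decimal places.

At z = 31.68 mm: the cylinder does not reach this height (z outside [0, 16]); the cube at (0, 13) is not intersected at this z (z outside [1.5, 24]); the r=9 cylinder at (6.5, 14.5) contributes a regular 16-gon of circumradius 9 (perimeter = 2·16·9.000·sin(180°/16) = 56.19 mm); Combining (union): only the r=9 cylinder at (6.5, 14.5) is present, so the union is just that shape — boundary = 56.19 mm. Overall, the cross-section is a single solid region. Total boundary length (outer) = 56.19 mm.

56.19 mm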